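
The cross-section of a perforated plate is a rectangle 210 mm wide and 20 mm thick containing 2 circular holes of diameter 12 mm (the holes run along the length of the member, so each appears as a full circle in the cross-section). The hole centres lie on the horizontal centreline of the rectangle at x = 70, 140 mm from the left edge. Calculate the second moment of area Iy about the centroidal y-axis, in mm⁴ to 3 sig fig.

Iy ≈ 1.52 × 10⁷ mm⁴

Treat the section as a set of non-overlapping primitives; coordinates are from the bounding-box lower-left.
Plate: 210 × 20, A = 4 200 mm², x = 105 mm, Ī = 15 435 000 mm⁴.
Hole 1 (subtracted): ⌀12, A = 113.1 mm², x = 70 mm, Ī = 1017.9 mm⁴.
Hole 2 (subtracted): ⌀12, A = 113.1 mm², x = 140 mm, Ī = 1017.9 mm⁴.
By symmetry the centroid is at mid-width, x̄ = 105 mm.
Transfer each piece to the centroidal y-axis using Ī + A·d² with d = x − 105:
  plate: d = 0 mm → contributes +15 435 000 mm⁴
  hole 1: d = -35 mm → contributes −139 562 mm⁴
  hole 2: d = 35 mm → contributes −139 562 mm⁴
Total I = 15 155 876 mm⁴.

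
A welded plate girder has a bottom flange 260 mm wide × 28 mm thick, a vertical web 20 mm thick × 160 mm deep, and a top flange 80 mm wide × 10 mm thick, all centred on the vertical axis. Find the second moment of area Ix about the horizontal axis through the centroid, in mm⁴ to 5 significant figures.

Break the section into simple shapes (no overlaps), measuring from the bottom-left corner of the bounding box.
Bottom plate: 260 × 28, A = 7 280 mm², y = 14 mm, Ī = 475626.7 mm⁴.
Web plate: 20 × 160, A = 3 200 mm², y = 108 mm, Ī = 6 826 667 mm⁴.
Top plate: 80 × 10, A = 800 mm², y = 193 mm, Ī = 6666.667 mm⁴.
Centroid: ȳ = ΣA·y / ΣA = 53.3617 mm.
Transfer each piece to the horizontal axis through the centroid using Ī + A·d² with d = y − 53.3617:
  bottom plate: d = -39.3617 mm → contributes +11 754 848 mm⁴
  web plate: d = 54.6383 mm → contributes +16 379 766 mm⁴
  top plate: d = 139.6383 mm → contributes +15 605 750 mm⁴
Total I = 43 740 364 mm⁴.

Ix ≈ 4.3740 × 10⁷ mm⁴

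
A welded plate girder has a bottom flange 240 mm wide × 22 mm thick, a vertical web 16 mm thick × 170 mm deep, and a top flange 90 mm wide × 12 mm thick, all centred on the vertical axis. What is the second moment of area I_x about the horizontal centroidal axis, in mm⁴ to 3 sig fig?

Split into non-overlapping primitives; take the origin at the lower-left of the bounding box.
Bottom plate: 240 × 22, A = 5 280 mm², y = 11 mm, Ī = 212 960 mm⁴.
Web plate: 16 × 170, A = 2 720 mm², y = 107 mm, Ī = 6 550 667 mm⁴.
Top plate: 90 × 12, A = 1 080 mm², y = 198 mm, Ī = 12 960 mm⁴.
Centroid: ȳ = ΣA·y / ΣA = 62 mm.
Transfer each piece to the horizontal centroidal axis using Ī + A·d² with d = y − 62:
  bottom plate: d = -51 mm → contributes +13 946 240 mm⁴
  web plate: d = 45 mm → contributes +12 058 667 mm⁴
  top plate: d = 136 mm → contributes +19 988 640 mm⁴
Total I = 45 993 547 mm⁴.

I_x ≈ 4.60 × 10⁷ mm⁴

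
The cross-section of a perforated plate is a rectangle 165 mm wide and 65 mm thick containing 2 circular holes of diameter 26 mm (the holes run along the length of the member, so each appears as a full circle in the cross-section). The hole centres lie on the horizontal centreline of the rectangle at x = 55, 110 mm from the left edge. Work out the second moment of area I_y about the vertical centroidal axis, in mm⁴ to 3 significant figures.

I_y ≈ 2.35 × 10⁷ mm⁴

Treat the section as a set of non-overlapping primitives; coordinates are from the bounding-box lower-left.
Plate: 165 × 65, A = 10 725 mm², x = 82.5 mm, Ī = 24 332 344 mm⁴.
Hole 1 (subtracted): ⌀26, A = 530.93 mm², x = 55 mm, Ī = 22 432 mm⁴.
Hole 2 (subtracted): ⌀26, A = 530.93 mm², x = 110 mm, Ī = 22 432 mm⁴.
By symmetry the centroid is at mid-width, x̄ = 82.5 mm.
Transfer each piece to the vertical centroidal axis using Ī + A·d² with d = x − 82.5:
  plate: d = 0 mm → contributes +24 332 344 mm⁴
  hole 1: d = -27.5 mm → contributes −423 947 mm⁴
  hole 2: d = 27.5 mm → contributes −423 947 mm⁴
Total I = 23 484 450 mm⁴.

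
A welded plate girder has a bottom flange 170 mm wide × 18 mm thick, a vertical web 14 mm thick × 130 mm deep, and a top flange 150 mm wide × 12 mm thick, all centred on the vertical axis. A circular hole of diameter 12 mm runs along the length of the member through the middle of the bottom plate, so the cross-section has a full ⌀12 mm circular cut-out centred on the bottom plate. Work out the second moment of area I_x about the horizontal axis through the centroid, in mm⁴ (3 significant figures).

Break the section into simple shapes (no overlaps), measuring from the bottom-left corner of the bounding box.
Bottom plate: 170 × 18, A = 3 060 mm², y = 9 mm, Ī = 82 620 mm⁴.
Web plate: 14 × 130, A = 1 820 mm², y = 83 mm, Ī = 2 563 167 mm⁴.
Top plate: 150 × 12, A = 1 800 mm², y = 154 mm, Ī = 21 600 mm⁴.
Hole (subtracted): ⌀12, A = 113.1 mm², y = 9 mm, Ī = 1017.9 mm⁴.
Centroid: ȳ = ΣA·y / ΣA = 69.254 mm.
Transfer each piece to the horizontal axis through the centroid using Ī + A·d² with d = y − 69.254:
  bottom plate: d = -60.254 mm → contributes +11 191 965 mm⁴
  web plate: d = 13.746 mm → contributes +2 907 077 mm⁴
  top plate: d = 84.746 mm → contributes +12 949 092 mm⁴
  hole: d = -60.254 mm → contributes −411 618 mm⁴
Total I = 26 636 516 mm⁴.

I_x ≈ 2.66 × 10⁷ mm⁴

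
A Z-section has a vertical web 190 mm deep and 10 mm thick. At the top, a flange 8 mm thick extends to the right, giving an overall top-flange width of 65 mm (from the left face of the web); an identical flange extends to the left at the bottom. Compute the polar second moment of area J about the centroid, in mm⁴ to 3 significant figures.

J ≈ 1.42 × 10⁷ mm⁴

Decompose the section into non-overlapping parts with the origin at the bottom-left of its bounding rectangle.
Web: 10 × 190, A = 1 900 mm², y = 95 mm, Ī = 5 715 833 mm⁴.
Top flange (beyond web): 55 × 8, A = 440 mm², y = 186 mm, Ī = 2346.7 mm⁴.
Bottom flange (beyond web): 55 × 8, A = 440 mm², y = 4 mm, Ī = 2346.7 mm⁴.
Centroid: ȳ = ΣA·y / ΣA = 95 mm.
Transfer each piece to the centroidal x-axis using Ī + A·d² with d = y − 95:
  web: d = 0 mm → contributes +5 715 833 mm⁴
  top flange (beyond web): d = 91 mm → contributes +3 645 987 mm⁴
  bottom flange (beyond web): d = -91 mm → contributes +3 645 987 mm⁴
Total I = 13 007 807 mm⁴.
For the y-axis: x̄ = 60 mm.
Repeating about the centroidal y-axis gives I_y = 1 167 167 mm⁴.
Polar second moment: J = I_x + I_y = 14 174 973 mm⁴.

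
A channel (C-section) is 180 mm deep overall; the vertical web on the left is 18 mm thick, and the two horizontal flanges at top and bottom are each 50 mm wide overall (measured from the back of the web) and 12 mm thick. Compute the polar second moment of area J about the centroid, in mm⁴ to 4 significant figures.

Decompose the section into non-overlapping parts with the origin at the bottom-left of its bounding rectangle.
Web: 18 × 180, A = 3 240 mm², y = 90 mm, Ī = 8 748 000 mm⁴.
Top flange (beyond web): 32 × 12, A = 384 mm², y = 174 mm, Ī = 4 608 mm⁴.
Bottom flange (beyond web): 32 × 12, A = 384 mm², y = 6 mm, Ī = 4 608 mm⁴.
By symmetry the centroid is at mid-height, ȳ = 90 mm.
Transfer each piece to the centroidal x-axis using Ī + A·d² with d = y − 90:
  web: d = 0 mm → contributes +8 748 000 mm⁴
  top flange (beyond web): d = 84 mm → contributes +2 714 112 mm⁴
  bottom flange (beyond web): d = -84 mm → contributes +2 714 112 mm⁴
Total I = 14 176 224 mm⁴.
For the y-axis: x̄ = 13.7904 mm.
Repeating about the centroidal y-axis gives I_y = 541 040 mm⁴.
Polar second moment: J = I_x + I_y = 14 717 264 mm⁴.

J ≈ 1.472 × 10⁷ mm⁴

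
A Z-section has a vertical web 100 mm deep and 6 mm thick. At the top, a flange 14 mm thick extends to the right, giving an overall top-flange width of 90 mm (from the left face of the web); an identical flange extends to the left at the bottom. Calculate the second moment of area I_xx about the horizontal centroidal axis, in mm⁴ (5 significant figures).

I_xx ≈ 4.8873 × 10⁶ mm⁴

Break the section into simple shapes (no overlaps), measuring from the bottom-left corner of the bounding box.
Web: 6 × 100, A = 600 mm², y = 50 mm, Ī = 500 000 mm⁴.
Top flange (beyond web): 84 × 14, A = 1 176 mm², y = 93 mm, Ī = 19 208 mm⁴.
Bottom flange (beyond web): 84 × 14, A = 1 176 mm², y = 7 mm, Ī = 19 208 mm⁴.
Centroid: ȳ = ΣA·y / ΣA = 50 mm.
Transfer each piece to the horizontal centroidal axis using Ī + A·d² with d = y − 50:
  web: d = 0 mm → contributes +500 000 mm⁴
  top flange (beyond web): d = 43 mm → contributes +2 193 632 mm⁴
  bottom flange (beyond web): d = -43 mm → contributes +2 193 632 mm⁴
Total I = 4 887 264 mm⁴.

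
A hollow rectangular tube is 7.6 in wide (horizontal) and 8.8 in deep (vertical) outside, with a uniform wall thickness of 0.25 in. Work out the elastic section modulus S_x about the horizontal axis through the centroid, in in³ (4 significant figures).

Decompose the section into non-overlapping parts with the origin at the bottom-left of its bounding rectangle.
Outer rectangle: 7.6 × 8.8, A = 66.88 in², y = 4.4 in, Ī = 431.599 in⁴.
Inner void (subtracted): 7.1 × 8.3, A = 58.93 in², y = 4.4 in, Ī = 338.307 in⁴.
By symmetry the centroid is at mid-height, ȳ = 4.4 in.
All pieces are centred on the horizontal axis through the centroid, so I = ΣĪ (holes subtracted) = 93.2916 in⁴.
Extreme fibre distance c = 4.4 in; S = I/c = 21.2026 in³.

S_x ≈ 21.20 in³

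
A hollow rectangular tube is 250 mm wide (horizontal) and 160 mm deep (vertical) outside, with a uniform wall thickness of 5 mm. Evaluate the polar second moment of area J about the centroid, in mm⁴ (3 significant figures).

Decompose the section into non-overlapping parts with the origin at the bottom-left of its bounding rectangle.
Outer rectangle: 250 × 160, A = 40 000 mm², y = 80 mm, Ī = 85 333 333 mm⁴.
Inner void (subtracted): 240 × 150, A = 36 000 mm², y = 80 mm, Ī = 67 500 000 mm⁴.
By symmetry the centroid is at mid-height, ȳ = 80 mm.
All pieces are centred on the centroidal x-axis, so I = ΣĪ (holes subtracted) = 17 833 333 mm⁴.
Repeating about the centroidal y-axis gives I_y = 35 533 333 mm⁴.
Polar second moment: J = I_x + I_y = 53 366 667 mm⁴.

J ≈ 5.34 × 10⁷ mm⁴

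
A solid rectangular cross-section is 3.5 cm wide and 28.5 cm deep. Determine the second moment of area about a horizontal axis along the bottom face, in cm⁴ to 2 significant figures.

The section: 3.5 × 28.5, A = 99.75 cm², y = 14.25 cm, Ī = 6 752 cm⁴.
Transfer it to a horizontal axis along the bottom face using Ī + A·d² with d = y − 0:
  the section: d = 14.25 cm → contributes +27 007 cm⁴
Total I = 27 007 cm⁴.

I_base ≈ 2.7 × 10⁴ cm⁴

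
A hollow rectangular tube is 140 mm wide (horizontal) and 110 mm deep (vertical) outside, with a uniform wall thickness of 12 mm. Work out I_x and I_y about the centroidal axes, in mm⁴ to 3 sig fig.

I_x ≈ 9.38 × 10⁶ mm⁴, I_y ≈ 1.40 × 10⁷ mm⁴

Split into non-overlapping primitives; take the origin at the lower-left of the bounding box.
Outer rectangle: 140 × 110, A = 15 400 mm², y = 55 mm, Ī = 15 528 333 mm⁴.
Inner void (subtracted): 116 × 86, A = 9 976 mm², y = 55 mm, Ī = 6 148 541 mm⁴.
By symmetry the centroid is at mid-height, ȳ = 55 mm.
All pieces are centred on the centroidal x-axis, so I = ΣĪ (holes subtracted) = 9 379 792 mm⁴.
Repeating about the centroidal y-axis gives I_y = 13 966 912 mm⁴.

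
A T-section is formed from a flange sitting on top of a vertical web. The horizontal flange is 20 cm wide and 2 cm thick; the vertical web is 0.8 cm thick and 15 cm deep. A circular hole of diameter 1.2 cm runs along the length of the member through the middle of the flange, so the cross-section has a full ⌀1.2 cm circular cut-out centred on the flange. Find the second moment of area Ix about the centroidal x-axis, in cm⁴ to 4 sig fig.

Decompose the section into non-overlapping parts with the origin at the bottom-left of its bounding rectangle.
Flange: 20 × 2, A = 40 cm², y = 16 cm, Ī = 13.3333 cm⁴.
Web: 0.8 × 15, A = 12 cm², y = 7.5 cm, Ī = 225 cm⁴.
Hole (subtracted): ⌀1.2, A = 1.13097 cm², y = 16 cm, Ī = 0.101788 cm⁴.
Centroid: ȳ = ΣA·y / ΣA = 13.9949 cm.
Transfer each piece to the centroidal x-axis using Ī + A·d² with d = y − 13.9949:
  flange: d = 2.00515 cm → contributes +174.158 cm⁴
  web: d = -6.49485 cm → contributes +731.197 cm⁴
  hole: d = 2.00515 cm → contributes −4.64901 cm⁴
Total I = 900.706 cm⁴.

Ix ≈ 900.7 cm⁴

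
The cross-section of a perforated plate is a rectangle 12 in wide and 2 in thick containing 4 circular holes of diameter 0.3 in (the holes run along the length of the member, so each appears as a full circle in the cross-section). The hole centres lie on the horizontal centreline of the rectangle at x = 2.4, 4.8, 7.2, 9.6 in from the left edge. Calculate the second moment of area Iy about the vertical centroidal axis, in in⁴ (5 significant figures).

Break the section into simple shapes (no overlaps), measuring from the bottom-left corner of the bounding box.
Plate: 12 × 2, A = 24 in², x = 6 in, Ī = 288 in⁴.
Hole 1 (subtracted): ⌀0.3, A = 0.07068583 in², x = 2.4 in, Ī = 0.0003976078 in⁴.
Hole 2 (subtracted): ⌀0.3, A = 0.07068583 in², x = 4.8 in, Ī = 0.0003976078 in⁴.
Hole 3 (subtracted): ⌀0.3, A = 0.07068583 in², x = 7.2 in, Ī = 0.0003976078 in⁴.
Hole 4 (subtracted): ⌀0.3, A = 0.07068583 in², x = 9.6 in, Ī = 0.0003976078 in⁴.
By symmetry the centroid is at mid-width, x̄ = 6 in.
Transfer each piece to the vertical centroidal axis using Ī + A·d² with d = x − 6:
  plate: d = 0 in → contributes +288 in⁴
  hole 1: d = -3.6 in → contributes −0.916486 in⁴
  hole 2: d = -1.2 in → contributes −0.1021852 in⁴
  hole 3: d = 1.2 in → contributes −0.1021852 in⁴
  hole 4: d = 3.6 in → contributes −0.916486 in⁴
Total I = 285.9627 in⁴.

Iy ≈ 285.96 in⁴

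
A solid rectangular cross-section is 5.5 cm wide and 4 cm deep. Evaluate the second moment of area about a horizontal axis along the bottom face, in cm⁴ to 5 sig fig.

The section: 5.5 × 4, A = 22 cm², y = 2 cm, Ī = 29.33333 cm⁴.
Transfer it to the base of the section using Ī + A·d² with d = y − 0:
  the section: d = 2 cm → contributes +117.3333 cm⁴
Total I = 117.3333 cm⁴.

I_base ≈ 117.33 cm⁴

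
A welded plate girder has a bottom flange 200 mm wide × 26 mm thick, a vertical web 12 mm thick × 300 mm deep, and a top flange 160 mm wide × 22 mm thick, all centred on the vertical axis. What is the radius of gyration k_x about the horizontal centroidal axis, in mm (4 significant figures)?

Split into non-overlapping primitives; take the origin at the lower-left of the bounding box.
Bottom plate: 200 × 26, A = 5 200 mm², y = 13 mm, Ī = 292 933 mm⁴.
Web plate: 12 × 300, A = 3 600 mm², y = 176 mm, Ī = 27 000 000 mm⁴.
Top plate: 160 × 22, A = 3 520 mm², y = 337 mm, Ī = 141 973 mm⁴.
Centroid: ȳ = ΣA·y / ΣA = 153.201 mm.
Transfer each piece to the horizontal centroidal axis using Ī + A·d² with d = y − 153.201:
  bottom plate: d = -140.201 mm → contributes +102 506 235 mm⁴
  web plate: d = 22.7987 mm → contributes +28 871 211 mm⁴
  top plate: d = 183.799 mm → contributes +119 054 482 mm⁴
Total I = 250 431 927 mm⁴.
Radius of gyration: k = √(I/A) = √(250 431 927 / 12 320) = 142.574 mm.

k_x ≈ 142.6 mm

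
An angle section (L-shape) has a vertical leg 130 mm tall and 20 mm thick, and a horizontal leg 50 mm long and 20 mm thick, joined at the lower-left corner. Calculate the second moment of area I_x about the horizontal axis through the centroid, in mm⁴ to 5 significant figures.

Decompose the section into non-overlapping parts with the origin at the bottom-left of its bounding rectangle.
Vertical leg: 20 × 130, A = 2 600 mm², y = 65 mm, Ī = 3 661 667 mm⁴.
Horizontal leg (remainder): 30 × 20, A = 600 mm², y = 10 mm, Ī = 20 000 mm⁴.
Centroid: ȳ = ΣA·y / ΣA = 54.6875 mm.
Transfer each piece to the horizontal axis through the centroid using Ī + A·d² with d = y − 54.6875:
  vertical leg: d = 10.3125 mm → contributes +3 938 171 mm⁴
  horizontal leg (remainder): d = -44.6875 mm → contributes +1 218 184 mm⁴
Total I = 5 156 354 mm⁴.

I_x ≈ 5.1564 × 10⁶ mm⁴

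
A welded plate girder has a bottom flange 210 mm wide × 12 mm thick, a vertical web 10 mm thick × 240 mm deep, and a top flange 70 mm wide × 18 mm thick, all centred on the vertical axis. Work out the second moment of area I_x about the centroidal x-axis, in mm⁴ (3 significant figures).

I_x ≈ 6.87 × 10⁷ mm⁴

Decompose the section into non-overlapping parts with the origin at the bottom-left of its bounding rectangle.
Bottom plate: 210 × 12, A = 2 520 mm², y = 6 mm, Ī = 30 240 mm⁴.
Web plate: 10 × 240, A = 2 400 mm², y = 132 mm, Ī = 11 520 000 mm⁴.
Top plate: 70 × 18, A = 1 260 mm², y = 261 mm, Ī = 34 020 mm⁴.
Centroid: ȳ = ΣA·y / ΣA = 106.92 mm.
Transfer each piece to the centroidal x-axis using Ī + A·d² with d = y − 106.92:
  bottom plate: d = -100.92 mm → contributes +25 697 238 mm⁴
  web plate: d = 25.078 mm → contributes +13 029 335 mm⁴
  top plate: d = 154.08 mm → contributes +29 946 330 mm⁴
Total I = 68 672 903 mm⁴.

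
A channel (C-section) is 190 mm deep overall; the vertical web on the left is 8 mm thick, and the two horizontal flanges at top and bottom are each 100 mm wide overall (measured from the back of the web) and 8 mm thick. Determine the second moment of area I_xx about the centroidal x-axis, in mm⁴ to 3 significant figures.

Break the section into simple shapes (no overlaps), measuring from the bottom-left corner of the bounding box.
Web: 8 × 190, A = 1 520 mm², y = 95 mm, Ī = 4 572 667 mm⁴.
Top flange (beyond web): 92 × 8, A = 736 mm², y = 186 mm, Ī = 3925.3 mm⁴.
Bottom flange (beyond web): 92 × 8, A = 736 mm², y = 4 mm, Ī = 3925.3 mm⁴.
By symmetry the centroid is at mid-height, ȳ = 95 mm.
Transfer each piece to the centroidal x-axis using Ī + A·d² with d = y − 95:
  web: d = 0 mm → contributes +4 572 667 mm⁴
  top flange (beyond web): d = 91 mm → contributes +6 098 741 mm⁴
  bottom flange (beyond web): d = -91 mm → contributes +6 098 741 mm⁴
Total I = 16 770 149 mm⁴.

I_xx ≈ 1.68 × 10⁷ mm⁴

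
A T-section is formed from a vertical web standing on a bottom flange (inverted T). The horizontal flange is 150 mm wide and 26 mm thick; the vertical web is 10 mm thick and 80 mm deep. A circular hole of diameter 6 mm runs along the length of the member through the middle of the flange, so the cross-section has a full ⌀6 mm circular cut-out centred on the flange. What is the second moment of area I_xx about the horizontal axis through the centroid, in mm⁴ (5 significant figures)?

I_xx ≈ 2.5087 × 10⁶ mm⁴

Break the section into simple shapes (no overlaps), measuring from the bottom-left corner of the bounding box.
Flange: 150 × 26, A = 3 900 mm², y = 13 mm, Ī = 219 700 mm⁴.
Web: 10 × 80, A = 800 mm², y = 66 mm, Ī = 426666.7 mm⁴.
Hole (subtracted): ⌀6, A = 28.27433 mm², y = 13 mm, Ī = 63.61725 mm⁴.
Centroid: ȳ = ΣA·y / ΣA = 22.07588 mm.
Transfer each piece to the horizontal axis through the centroid using Ī + A·d² with d = y − 22.07588:
  flange: d = -9.075875 mm → contributes +540948.9 mm⁴
  web: d = 43.92412 mm → contributes +1 970 130 mm⁴
  hole: d = -9.075875 mm → contributes −2392.617 mm⁴
Total I = 2 508 686 mm⁴.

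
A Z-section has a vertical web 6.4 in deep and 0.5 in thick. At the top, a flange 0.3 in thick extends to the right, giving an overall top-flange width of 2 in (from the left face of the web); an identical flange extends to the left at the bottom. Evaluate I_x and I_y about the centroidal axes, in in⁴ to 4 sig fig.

I_x ≈ 19.30 in⁴, I_y ≈ 1.135 in⁴

Break the section into simple shapes (no overlaps), measuring from the bottom-left corner of the bounding box.
Web: 0.5 × 6.4, A = 3.2 in², y = 3.2 in, Ī = 10.9227 in⁴.
Top flange (beyond web): 1.5 × 0.3, A = 0.45 in², y = 6.25 in, Ī = 0.003375 in⁴.
Bottom flange (beyond web): 1.5 × 0.3, A = 0.45 in², y = 0.15 in, Ī = 0.003375 in⁴.
Centroid: ȳ = ΣA·y / ΣA = 3.2 in.
Transfer each piece to the centroidal x-axis using Ī + A·d² with d = y − 3.2:
  web: d = 0 in → contributes +10.9227 in⁴
  top flange (beyond web): d = 3.05 in → contributes +4.1895 in⁴
  bottom flange (beyond web): d = -3.05 in → contributes +4.1895 in⁴
Total I = 19.3017 in⁴.
For the y-axis: x̄ = 1.75 in.
Repeating about the centroidal y-axis gives I_y = 1.13542 in⁴.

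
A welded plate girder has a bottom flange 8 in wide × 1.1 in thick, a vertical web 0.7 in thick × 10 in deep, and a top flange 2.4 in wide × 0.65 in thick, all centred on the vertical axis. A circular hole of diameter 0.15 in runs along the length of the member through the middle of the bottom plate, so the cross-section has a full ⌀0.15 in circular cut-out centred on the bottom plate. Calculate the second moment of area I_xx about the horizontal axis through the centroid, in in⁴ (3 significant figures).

I_xx ≈ 280 in⁴

Decompose the section into non-overlapping parts with the origin at the bottom-left of its bounding rectangle.
Bottom plate: 8 × 1.1, A = 8.8 in², y = 0.55 in, Ī = 0.88733 in⁴.
Web plate: 0.7 × 10, A = 7 in², y = 6.1 in, Ī = 58.333 in⁴.
Top plate: 2.4 × 0.65, A = 1.56 in², y = 11.425 in, Ī = 0.054925 in⁴.
Hole (subtracted): ⌀0.15, A = 0.017671 in², y = 0.55 in, Ī = 0.00002485 in⁴.
Centroid: ȳ = ΣA·y / ΣA = 3.7684 in.
Transfer each piece to the horizontal axis through the centroid using Ī + A·d² with d = y − 3.7684:
  bottom plate: d = -3.2184 in → contributes +92.04 in⁴
  web plate: d = 2.3316 in → contributes +96.387 in⁴
  top plate: d = 7.6566 in → contributes +91.507 in⁴
  hole: d = -3.2184 in → contributes −0.18307 in⁴
Total I = 279.75 in⁴.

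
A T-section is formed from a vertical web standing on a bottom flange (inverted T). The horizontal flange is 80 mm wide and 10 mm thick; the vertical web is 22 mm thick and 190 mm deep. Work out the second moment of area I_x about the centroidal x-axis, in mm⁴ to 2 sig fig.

Treat the section as a set of non-overlapping primitives; coordinates are from the bounding-box lower-left.
Flange: 80 × 10, A = 800 mm², y = 5 mm, Ī = 6 667 mm⁴.
Web: 22 × 190, A = 4 180 mm², y = 105 mm, Ī = 12 574 833 mm⁴.
Centroid: ȳ = ΣA·y / ΣA = 88.94 mm.
Transfer each piece to the centroidal x-axis using Ī + A·d² with d = y − 88.94:
  flange: d = -83.94 mm → contributes +5 642 834 mm⁴
  web: d = 16.06 mm → contributes +13 653 526 mm⁴
Total I = 19 296 359 mm⁴.

I_x ≈ 1.9 × 10⁷ mm⁴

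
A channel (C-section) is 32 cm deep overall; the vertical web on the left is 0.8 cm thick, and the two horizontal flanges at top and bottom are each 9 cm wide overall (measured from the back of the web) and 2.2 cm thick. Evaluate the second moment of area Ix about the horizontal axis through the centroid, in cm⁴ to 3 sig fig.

Ix ≈ 1.02 × 10⁴ cm⁴

Break the section into simple shapes (no overlaps), measuring from the bottom-left corner of the bounding box.
Web: 0.8 × 32, A = 25.6 cm², y = 16 cm, Ī = 2184.5 cm⁴.
Top flange (beyond web): 8.2 × 2.2, A = 18.04 cm², y = 30.9 cm, Ī = 7.2761 cm⁴.
Bottom flange (beyond web): 8.2 × 2.2, A = 18.04 cm², y = 1.1 cm, Ī = 7.2761 cm⁴.
By symmetry the centroid is at mid-height, ȳ = 16 cm.
Transfer each piece to the horizontal axis through the centroid using Ī + A·d² with d = y − 16:
  web: d = 0 cm → contributes +2184.5 cm⁴
  top flange (beyond web): d = 14.9 cm → contributes +4012.3 cm⁴
  bottom flange (beyond web): d = -14.9 cm → contributes +4012.3 cm⁴
Total I = 10 209 cm⁴.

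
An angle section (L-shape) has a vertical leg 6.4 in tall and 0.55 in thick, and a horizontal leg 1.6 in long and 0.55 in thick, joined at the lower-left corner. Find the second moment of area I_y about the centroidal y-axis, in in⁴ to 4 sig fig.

Break the section into simple shapes (no overlaps), measuring from the bottom-left corner of the bounding box.
Vertical leg: 0.55 × 6.4, A = 3.52 in², x = 0.275 in, Ī = 0.0887333 in⁴.
Horizontal leg (remainder): 1.05 × 0.55, A = 0.5775 in², x = 1.075 in, Ī = 0.0530578 in⁴.
Centroid: x̄ = ΣA·x / ΣA = 0.387752 in.
Transfer each piece to the centroidal y-axis using Ī + A·d² with d = x − 0.387752:
  vertical leg: d = -0.112752 in → contributes +0.133483 in⁴
  horizontal leg (remainder): d = 0.687248 in → contributes +0.325817 in⁴
Total I = 0.4593 in⁴.

I_y ≈ 0.4593 in⁴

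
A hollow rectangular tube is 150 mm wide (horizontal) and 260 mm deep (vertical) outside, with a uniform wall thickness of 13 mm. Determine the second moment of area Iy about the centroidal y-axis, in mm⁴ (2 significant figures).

Decompose the section into non-overlapping parts with the origin at the bottom-left of its bounding rectangle.
Outer rectangle: 150 × 260, A = 39 000 mm², x = 75 mm, Ī = 73 125 000 mm⁴.
Inner void (subtracted): 124 × 234, A = 29 016 mm², x = 75 mm, Ī = 37 179 168 mm⁴.
By symmetry the centroid is at mid-width, x̄ = 75 mm.
All pieces are centred on the centroidal y-axis, so I = ΣĪ (holes subtracted) = 35 945 832 mm⁴.

Iy ≈ 3.6 × 10⁷ mm⁴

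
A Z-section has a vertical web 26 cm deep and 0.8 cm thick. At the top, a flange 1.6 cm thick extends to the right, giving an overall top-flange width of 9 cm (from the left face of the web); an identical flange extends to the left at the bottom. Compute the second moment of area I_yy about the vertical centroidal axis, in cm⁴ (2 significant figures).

I_yy ≈ 680 cm⁴

Treat the section as a set of non-overlapping primitives; coordinates are from the bounding-box lower-left.
Web: 0.8 × 26, A = 20.8 cm², x = 8.6 cm, Ī = 1.109 cm⁴.
Top flange (beyond web): 8.2 × 1.6, A = 13.12 cm², x = 13.1 cm, Ī = 73.52 cm⁴.
Bottom flange (beyond web): 8.2 × 1.6, A = 13.12 cm², x = 4.1 cm, Ī = 73.52 cm⁴.
Centroid: x̄ = ΣA·x / ΣA = 8.6 cm.
Transfer each piece to the vertical centroidal axis using Ī + A·d² with d = x − 8.6:
  web: d = 0 cm → contributes +1.109 cm⁴
  top flange (beyond web): d = 4.5 cm → contributes +339.2 cm⁴
  bottom flange (beyond web): d = -4.5 cm → contributes +339.2 cm⁴
Total I = 679.5 cm⁴.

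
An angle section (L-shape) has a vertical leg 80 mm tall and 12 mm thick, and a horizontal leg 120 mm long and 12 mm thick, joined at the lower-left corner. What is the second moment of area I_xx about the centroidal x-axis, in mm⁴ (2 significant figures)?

Split into non-overlapping primitives; take the origin at the lower-left of the bounding box.
Vertical leg: 12 × 80, A = 960 mm², y = 40 mm, Ī = 512 000 mm⁴.
Horizontal leg (remainder): 108 × 12, A = 1 296 mm², y = 6 mm, Ī = 15 552 mm⁴.
Centroid: ȳ = ΣA·y / ΣA = 20.47 mm.
Transfer each piece to the centroidal x-axis using Ī + A·d² with d = y − 20.47:
  vertical leg: d = 19.53 mm → contributes +878 236 mm⁴
  horizontal leg (remainder): d = -14.47 mm → contributes +286 838 mm⁴
Total I = 1 165 074 mm⁴.

I_xx ≈ 1.2 × 10⁶ mm⁴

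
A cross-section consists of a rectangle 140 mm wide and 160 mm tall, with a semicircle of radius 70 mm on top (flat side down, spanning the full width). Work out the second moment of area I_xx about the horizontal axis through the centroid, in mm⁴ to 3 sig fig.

I_xx ≈ 1.19 × 10⁸ mm⁴

Split into non-overlapping primitives; take the origin at the lower-left of the bounding box.
Rectangular body: 140 × 160, A = 22 400 mm², y = 80 mm, Ī = 47 786 667 mm⁴.
Semicircular cap: semicircle r = 70, A = 7696.9 mm², y = 189.71 mm, Ī = 2 635 265 mm⁴.
Centroid: ȳ = ΣA·y / ΣA = 108.06 mm.
Transfer each piece to the horizontal axis through the centroid using Ī + A·d² with d = y − 108.06:
  rectangular body: d = -28.057 mm → contributes +65 419 425 mm⁴
  semicircular cap: d = 81.652 mm → contributes +53 951 207 mm⁴
Total I = 119 370 631 mm⁴.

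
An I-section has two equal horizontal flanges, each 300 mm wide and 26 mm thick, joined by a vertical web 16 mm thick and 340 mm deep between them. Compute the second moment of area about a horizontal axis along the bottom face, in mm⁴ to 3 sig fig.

Split into non-overlapping primitives; take the origin at the lower-left of the bounding box.
Bottom flange: 300 × 26, A = 7 800 mm², y = 13 mm, Ī = 439 400 mm⁴.
Web: 16 × 340, A = 5 440 mm², y = 196 mm, Ī = 52 405 333 mm⁴.
Top flange: 300 × 26, A = 7 800 mm², y = 379 mm, Ī = 439 400 mm⁴.
Transfer each piece to a horizontal axis along the bottom face using Ī + A·d² with d = y − 0:
  bottom flange: d = 13 mm → contributes +1 757 600 mm⁴
  web: d = 196 mm → contributes +261 388 373 mm⁴
  top flange: d = 379 mm → contributes +1 120 839 200 mm⁴
Total I = 1 383 985 173 mm⁴.

I_base ≈ 1.38 × 10⁹ mm⁴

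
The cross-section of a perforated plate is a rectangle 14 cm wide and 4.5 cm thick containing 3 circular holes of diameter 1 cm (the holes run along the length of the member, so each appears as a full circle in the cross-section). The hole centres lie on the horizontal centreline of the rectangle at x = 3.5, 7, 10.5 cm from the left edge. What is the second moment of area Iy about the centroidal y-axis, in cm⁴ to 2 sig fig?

Iy ≈ 1000 cm⁴

Break the section into simple shapes (no overlaps), measuring from the bottom-left corner of the bounding box.
Plate: 14 × 4.5, A = 63 cm², x = 7 cm, Ī = 1 029 cm⁴.
Hole 1 (subtracted): ⌀1, A = 0.7854 cm², x = 3.5 cm, Ī = 0.04909 cm⁴.
Hole 2 (subtracted): ⌀1, A = 0.7854 cm², x = 7 cm, Ī = 0.04909 cm⁴.
Hole 3 (subtracted): ⌀1, A = 0.7854 cm², x = 10.5 cm, Ī = 0.04909 cm⁴.
By symmetry the centroid is at mid-width, x̄ = 7 cm.
Transfer each piece to the centroidal y-axis using Ī + A·d² with d = x − 7:
  plate: d = 0 cm → contributes +1 029 cm⁴
  hole 1: d = -3.5 cm → contributes −9.67 cm⁴
  hole 2: d = 0 cm → contributes −0.04909 cm⁴
  hole 3: d = 3.5 cm → contributes −9.67 cm⁴
Total I = 1 010 cm⁴.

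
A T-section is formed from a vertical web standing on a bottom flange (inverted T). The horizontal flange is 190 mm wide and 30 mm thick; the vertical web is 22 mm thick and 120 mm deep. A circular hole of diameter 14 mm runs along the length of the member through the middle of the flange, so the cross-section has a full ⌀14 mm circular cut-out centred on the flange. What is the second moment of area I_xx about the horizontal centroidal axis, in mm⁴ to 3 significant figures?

I_xx ≈ 1.37 × 10⁷ mm⁴

Break the section into simple shapes (no overlaps), measuring from the bottom-left corner of the bounding box.
Flange: 190 × 30, A = 5 700 mm², y = 15 mm, Ī = 427 500 mm⁴.
Web: 22 × 120, A = 2 640 mm², y = 90 mm, Ī = 3 168 000 mm⁴.
Hole (subtracted): ⌀14, A = 153.94 mm², y = 15 mm, Ī = 1885.7 mm⁴.
Centroid: ȳ = ΣA·y / ΣA = 39.187 mm.
Transfer each piece to the horizontal centroidal axis using Ī + A·d² with d = y − 39.187:
  flange: d = -24.187 mm → contributes +3 762 188 mm⁴
  web: d = 50.813 mm → contributes +9 984 255 mm⁴
  hole: d = -24.187 mm → contributes −91 945 mm⁴
Total I = 13 654 498 mm⁴.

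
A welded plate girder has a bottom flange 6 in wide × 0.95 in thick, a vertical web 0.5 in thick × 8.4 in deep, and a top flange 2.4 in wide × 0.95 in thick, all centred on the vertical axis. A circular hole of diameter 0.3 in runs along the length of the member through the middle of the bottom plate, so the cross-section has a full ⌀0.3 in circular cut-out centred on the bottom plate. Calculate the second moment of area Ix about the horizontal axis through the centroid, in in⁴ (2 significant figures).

Break the section into simple shapes (no overlaps), measuring from the bottom-left corner of the bounding box.
Bottom plate: 6 × 0.95, A = 5.7 in², y = 0.475 in, Ī = 0.4287 in⁴.
Web plate: 0.5 × 8.4, A = 4.2 in², y = 5.15 in, Ī = 24.7 in⁴.
Top plate: 2.4 × 0.95, A = 2.28 in², y = 9.825 in, Ī = 0.1715 in⁴.
Hole (subtracted): ⌀0.3, A = 0.07069 in², y = 0.475 in, Ī = 0.0003976 in⁴.
Centroid: ȳ = ΣA·y / ΣA = 3.857 in.
Transfer each piece to the horizontal axis through the centroid using Ī + A·d² with d = y − 3.857:
  bottom plate: d = -3.382 in → contributes +65.62 in⁴
  web plate: d = 1.293 in → contributes +31.72 in⁴
  top plate: d = 5.968 in → contributes +81.38 in⁴
  hole: d = -3.382 in → contributes −0.8089 in⁴
Total I = 177.9 in⁴.

Ix ≈ 180 in⁴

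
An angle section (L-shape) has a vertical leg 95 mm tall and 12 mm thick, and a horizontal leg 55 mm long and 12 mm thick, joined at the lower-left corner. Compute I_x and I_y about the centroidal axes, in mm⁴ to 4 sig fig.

I_x ≈ 1.475 × 10⁶ mm⁴, I_y ≈ 3.618 × 10⁵ mm⁴

Split into non-overlapping primitives; take the origin at the lower-left of the bounding box.
Vertical leg: 12 × 95, A = 1 140 mm², y = 47.5 mm, Ī = 857 375 mm⁴.
Horizontal leg (remainder): 43 × 12, A = 516 mm², y = 6 mm, Ī = 6 192 mm⁴.
Centroid: ȳ = ΣA·y / ΣA = 34.5688 mm.
Transfer each piece to the centroidal x-axis using Ī + A·d² with d = y − 34.5688:
  vertical leg: d = 12.9312 mm → contributes +1 048 000 mm⁴
  horizontal leg (remainder): d = -28.5688 mm → contributes +427 340 mm⁴
Total I = 1 475 340 mm⁴.
For the y-axis: x̄ = 14.5688 mm.
Repeating about the centroidal y-axis gives I_y = 361 820 mm⁴.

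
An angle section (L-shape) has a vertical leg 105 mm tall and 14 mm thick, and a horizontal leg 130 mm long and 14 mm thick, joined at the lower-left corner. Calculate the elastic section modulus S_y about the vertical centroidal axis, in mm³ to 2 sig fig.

S_y ≈ 5.7 × 10⁴ mm³

Split into non-overlapping primitives; take the origin at the lower-left of the bounding box.
Vertical leg: 14 × 105, A = 1 470 mm², x = 7 mm, Ī = 24 010 mm⁴.
Horizontal leg (remainder): 116 × 14, A = 1 624 mm², x = 72 mm, Ī = 1 821 045 mm⁴.
Centroid: x̄ = ΣA·x / ΣA = 41.12 mm.
Transfer each piece to the vertical centroidal axis using Ī + A·d² with d = x − 41.12:
  vertical leg: d = -34.12 mm → contributes +1 735 110 mm⁴
  horizontal leg (remainder): d = 30.88 mm → contributes +3 369 886 mm⁴
Total I = 5 104 997 mm⁴.
Extreme fibre distance c = 88.88 mm; S = I/c = 57 435 mm³.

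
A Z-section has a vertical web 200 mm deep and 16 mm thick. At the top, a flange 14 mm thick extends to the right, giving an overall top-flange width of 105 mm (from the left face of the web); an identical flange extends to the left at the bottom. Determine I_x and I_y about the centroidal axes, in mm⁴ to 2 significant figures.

I_x ≈ 3.2 × 10⁷ mm⁴, I_y ≈ 8.6 × 10⁶ mm⁴

Treat the section as a set of non-overlapping primitives; coordinates are from the bounding-box lower-left.
Web: 16 × 200, A = 3 200 mm², y = 100 mm, Ī = 10 666 667 mm⁴.
Top flange (beyond web): 89 × 14, A = 1 246 mm², y = 193 mm, Ī = 20 351 mm⁴.
Bottom flange (beyond web): 89 × 14, A = 1 246 mm², y = 7 mm, Ī = 20 351 mm⁴.
Centroid: ȳ = ΣA·y / ΣA = 100 mm.
Transfer each piece to the centroidal x-axis using Ī + A·d² with d = y − 100:
  web: d = 0 mm → contributes +10 666 667 mm⁴
  top flange (beyond web): d = 93 mm → contributes +10 797 005 mm⁴
  bottom flange (beyond web): d = -93 mm → contributes +10 797 005 mm⁴
Total I = 32 260 677 mm⁴.
For the y-axis: x̄ = 97 mm.
Repeating about the centroidal y-axis gives I_y = 8 581 769 mm⁴.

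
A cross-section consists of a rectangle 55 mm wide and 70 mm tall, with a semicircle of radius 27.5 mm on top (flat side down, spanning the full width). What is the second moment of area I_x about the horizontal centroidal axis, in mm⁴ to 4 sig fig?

Treat the section as a set of non-overlapping primitives; coordinates are from the bounding-box lower-left.
Rectangular body: 55 × 70, A = 3 850 mm², y = 35 mm, Ī = 1 572 083 mm⁴.
Semicircular cap: semicircle r = 27.5, A = 1187.91 mm², y = 81.6714 mm, Ī = 62771.5 mm⁴.
Centroid: ȳ = ΣA·y / ΣA = 46.0049 mm.
Transfer each piece to the horizontal centroidal axis using Ī + A·d² with d = y − 46.0049:
  rectangular body: d = -11.0049 mm → contributes +2 038 346 mm⁴
  semicircular cap: d = 35.6665 mm → contributes +1 573 916 mm⁴
Total I = 3 612 262 mm⁴.

I_x ≈ 3.612 × 10⁶ mm⁴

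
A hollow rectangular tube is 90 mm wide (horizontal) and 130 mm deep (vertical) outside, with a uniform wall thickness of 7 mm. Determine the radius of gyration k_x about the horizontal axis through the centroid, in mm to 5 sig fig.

Split into non-overlapping primitives; take the origin at the lower-left of the bounding box.
Outer rectangle: 90 × 130, A = 11 700 mm², y = 65 mm, Ī = 16 477 500 mm⁴.
Inner void (subtracted): 76 × 116, A = 8 816 mm², y = 65 mm, Ī = 9 885 675 mm⁴.
By symmetry the centroid is at mid-height, ȳ = 65 mm.
All pieces are centred on the horizontal axis through the centroid, so I = ΣĪ (holes subtracted) = 6 591 825 mm⁴.
Radius of gyration: k = √(I/A) = √(6 591 825 / 2 884) = 47.80851 mm.

k_x ≈ 47.809 mm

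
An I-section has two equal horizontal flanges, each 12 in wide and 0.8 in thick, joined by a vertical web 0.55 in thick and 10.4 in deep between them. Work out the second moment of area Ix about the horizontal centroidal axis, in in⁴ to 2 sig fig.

Split into non-overlapping primitives; take the origin at the lower-left of the bounding box.
Bottom flange: 12 × 0.8, A = 9.6 in², y = 0.4 in, Ī = 0.512 in⁴.
Web: 0.55 × 10.4, A = 5.72 in², y = 6 in, Ī = 51.56 in⁴.
Top flange: 12 × 0.8, A = 9.6 in², y = 11.6 in, Ī = 0.512 in⁴.
By symmetry the centroid is at mid-height, ȳ = 6 in.
Transfer each piece to the horizontal centroidal axis using Ī + A·d² with d = y − 6:
  bottom flange: d = -5.6 in → contributes +301.6 in⁴
  web: d = 0 in → contributes +51.56 in⁴
  top flange: d = 5.6 in → contributes +301.6 in⁴
Total I = 654.7 in⁴.

Ix ≈ 650 in⁴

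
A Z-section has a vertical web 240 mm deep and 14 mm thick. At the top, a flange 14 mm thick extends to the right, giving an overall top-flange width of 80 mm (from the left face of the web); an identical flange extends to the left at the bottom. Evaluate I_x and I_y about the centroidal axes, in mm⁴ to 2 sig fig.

Treat the section as a set of non-overlapping primitives; coordinates are from the bounding-box lower-left.
Web: 14 × 240, A = 3 360 mm², y = 120 mm, Ī = 16 128 000 mm⁴.
Top flange (beyond web): 66 × 14, A = 924 mm², y = 233 mm, Ī = 15 092 mm⁴.
Bottom flange (beyond web): 66 × 14, A = 924 mm², y = 7 mm, Ī = 15 092 mm⁴.
Centroid: ȳ = ΣA·y / ΣA = 120 mm.
Transfer each piece to the centroidal x-axis using Ī + A·d² with d = y − 120:
  web: d = 0 mm → contributes +16 128 000 mm⁴
  top flange (beyond web): d = 113 mm → contributes +11 813 648 mm⁴
  bottom flange (beyond web): d = -113 mm → contributes +11 813 648 mm⁴
Total I = 39 755 296 mm⁴.
For the y-axis: x̄ = 73 mm.
Repeating about the centroidal y-axis gives I_y = 3 682 504 mm⁴.

I_x ≈ 4.0 × 10⁷ mm⁴, I_y ≈ 3.7 × 10⁶ mm⁴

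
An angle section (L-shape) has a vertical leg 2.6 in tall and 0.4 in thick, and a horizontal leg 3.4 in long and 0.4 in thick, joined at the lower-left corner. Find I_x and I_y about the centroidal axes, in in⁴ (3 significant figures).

Decompose the section into non-overlapping parts with the origin at the bottom-left of its bounding rectangle.
Vertical leg: 0.4 × 2.6, A = 1.04 in², y = 1.3 in, Ī = 0.58587 in⁴.
Horizontal leg (remainder): 3 × 0.4, A = 1.2 in², y = 0.2 in, Ī = 0.016 in⁴.
Centroid: ȳ = ΣA·y / ΣA = 0.71071 in.
Transfer each piece to the centroidal x-axis using Ī + A·d² with d = y − 0.71071:
  vertical leg: d = 0.58929 in → contributes +0.94701 in⁴
  horizontal leg (remainder): d = -0.51071 in → contributes +0.32899 in⁴
Total I = 1.276 in⁴.
For the y-axis: x̄ = 1.1107 in.
Repeating about the centroidal y-axis gives I_y = 2.524 in⁴.

I_x ≈ 1.28 in⁴, I_y ≈ 2.52 in⁴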